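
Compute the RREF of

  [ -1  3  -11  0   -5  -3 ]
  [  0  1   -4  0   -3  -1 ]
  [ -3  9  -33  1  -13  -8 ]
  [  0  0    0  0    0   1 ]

[[1, 0, -1, 0, -4, 0], [0, 1, -4, 0, -3, 0], [0, 0, 0, 1, 2, 0], [0, 0, 0, 0, 0, 1]]

ρ1 -> -1·ρ1
  [  1  -3   11  0    5   3 ]
  [  0   1   -4  0   -3  -1 ]
  [ -3   9  -33  1  -13  -8 ]
  [  0   0    0  0    0   1 ]
ρ3 -> ρ3 + 3·ρ1
  [ 1  -3  11  0   5   3 ]
  [ 0   1  -4  0  -3  -1 ]
  [ 0   0   0  1   2   1 ]
  [ 0   0   0  0   0   1 ]
ρ3 -> ρ3 − ρ4
  [ 1  -3  11  0   5   3 ]
  [ 0   1  -4  0  -3  -1 ]
  [ 0   0   0  1   2   0 ]
  [ 0   0   0  0   0   1 ]
ρ2 -> ρ2 + ρ4
  [ 1  -3  11  0   5  3 ]
  [ 0   1  -4  0  -3  0 ]
  [ 0   0   0  1   2  0 ]
  [ 0   0   0  0   0  1 ]
ρ1 -> ρ1 − 3·ρ4
  [ 1  -3  11  0   5  0 ]
  [ 0   1  -4  0  -3  0 ]
  [ 0   0   0  1   2  0 ]
  [ 0   0   0  0   0  1 ]
ρ1 -> ρ1 + 3·ρ2
  [ 1  0  -1  0  -4  0 ]
  [ 0  1  -4  0  -3  0 ]
  [ 0  0   0  1   2  0 ]
  [ 0  0   0  0   0  1 ]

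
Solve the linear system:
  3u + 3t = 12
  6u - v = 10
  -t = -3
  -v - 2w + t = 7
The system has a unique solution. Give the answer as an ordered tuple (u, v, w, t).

Form the augmented matrix and row-reduce:
  [ 3   0   0   3  |  12 ]
  [ 6  -1   0   0  |  10 ]
  [ 0   0   0  -1  |  -3 ]
  [ 0  -1  -2   1  |   7 ]
ρ1 := 1/3·ρ1
  [ 1   0   0   1  |   4 ]
  [ 6  -1   0   0  |  10 ]
  [ 0   0   0  -1  |  -3 ]
  [ 0  -1  -2   1  |   7 ]
ρ2 := ρ2 − 6·ρ1
  [ 1   0   0   1  |    4 ]
  [ 0  -1   0  -6  |  -14 ]
  [ 0   0   0  -1  |   -3 ]
  [ 0  -1  -2   1  |    7 ]
ρ2 := -1·ρ2
  [ 1   0   0   1  |   4 ]
  [ 0   1   0   6  |  14 ]
  [ 0   0   0  -1  |  -3 ]
  [ 0  -1  -2   1  |   7 ]
ρ4 := ρ4 + ρ2
  [ 1  0   0   1  |   4 ]
  [ 0  1   0   6  |  14 ]
  [ 0  0   0  -1  |  -3 ]
  [ 0  0  -2   7  |  21 ]
ρ3 <-> ρ4
  [ 1  0   0   1  |   4 ]
  [ 0  1   0   6  |  14 ]
  [ 0  0  -2   7  |  21 ]
  [ 0  0   0  -1  |  -3 ]
ρ3 := -1/2·ρ3
  [ 1  0  0     1  |      4 ]
  [ 0  1  0     6  |     14 ]
  [ 0  0  1  -7/2  |  -21/2 ]
  [ 0  0  0    -1  |     -3 ]
ρ4 := -1·ρ4
  [ 1  0  0     1  |      4 ]
  [ 0  1  0     6  |     14 ]
  [ 0  0  1  -7/2  |  -21/2 ]
  [ 0  0  0     1  |      3 ]
ρ3 := ρ3 + 7/2·ρ4
  [ 1  0  0  1  |   4 ]
  [ 0  1  0  6  |  14 ]
  [ 0  0  1  0  |   0 ]
  [ 0  0  0  1  |   3 ]
ρ2 := ρ2 − 6·ρ4
  [ 1  0  0  1  |   4 ]
  [ 0  1  0  0  |  -4 ]
  [ 0  0  1  0  |   0 ]
  [ 0  0  0  1  |   3 ]
ρ1 := ρ1 − ρ4
  [ 1  0  0  0  |   1 ]
  [ 0  1  0  0  |  -4 ]
  [ 0  0  1  0  |   0 ]
  [ 0  0  0  1  |   3 ]
Reading off the last column: u = 1, v = -4, w = 0, t = 3.

(1, -4, 0, 3)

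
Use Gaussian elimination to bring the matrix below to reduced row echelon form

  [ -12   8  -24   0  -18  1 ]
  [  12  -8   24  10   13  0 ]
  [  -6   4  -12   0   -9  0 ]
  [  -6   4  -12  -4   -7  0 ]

R1 → -1/12·R1
  [  1  -2/3    2   0  3/2  -1/12 ]
  [ 12    -8   24  10   13      0 ]
  [ -6     4  -12   0   -9      0 ]
  [ -6     4  -12  -4   -7      0 ]
R2 → R2 − 12·R1
  [  1  -2/3    2   0  3/2  -1/12 ]
  [  0     0    0  10   -5      1 ]
  [ -6     4  -12   0   -9      0 ]
  [ -6     4  -12  -4   -7      0 ]
R3 → R3 + 6·R1
  [  1  -2/3    2   0  3/2  -1/12 ]
  [  0     0    0  10   -5      1 ]
  [  0     0    0   0    0   -1/2 ]
  [ -6     4  -12  -4   -7      0 ]
R4 → R4 + 6·R1
  [ 1  -2/3  2   0  3/2  -1/12 ]
  [ 0     0  0  10   -5      1 ]
  [ 0     0  0   0    0   -1/2 ]
  [ 0     0  0  -4    2   -1/2 ]
R2 → 1/10·R2
  [ 1  -2/3  2   0   3/2  -1/12 ]
  [ 0     0  0   1  -1/2   1/10 ]
  [ 0     0  0   0     0   -1/2 ]
  [ 0     0  0  -4     2   -1/2 ]
R4 → R4 + 4·R2
  [ 1  -2/3  2  0   3/2  -1/12 ]
  [ 0     0  0  1  -1/2   1/10 ]
  [ 0     0  0  0     0   -1/2 ]
  [ 0     0  0  0     0  -1/10 ]
R3 → -2·R3
  [ 1  -2/3  2  0   3/2  -1/12 ]
  [ 0     0  0  1  -1/2   1/10 ]
  [ 0     0  0  0     0      1 ]
  [ 0     0  0  0     0  -1/10 ]
R4 → R4 + 1/10·R3
  [ 1  -2/3  2  0   3/2  -1/12 ]
  [ 0     0  0  1  -1/2   1/10 ]
  [ 0     0  0  0     0      1 ]
  [ 0     0  0  0     0      0 ]
R2 → R2 − 1/10·R3
  [ 1  -2/3  2  0   3/2  -1/12 ]
  [ 0     0  0  1  -1/2      0 ]
  [ 0     0  0  0     0      1 ]
  [ 0     0  0  0     0      0 ]
R1 → R1 + 1/12·R3
  [ 1  -2/3  2  0   3/2  0 ]
  [ 0     0  0  1  -1/2  0 ]
  [ 0     0  0  0     0  1 ]
  [ 0     0  0  0     0  0 ]

[[1, -2/3, 2, 0, 3/2, 0], [0, 0, 0, 1, -1/2, 0], [0, 0, 0, 0, 0, 1], [0, 0, 0, 0, 0, 0]]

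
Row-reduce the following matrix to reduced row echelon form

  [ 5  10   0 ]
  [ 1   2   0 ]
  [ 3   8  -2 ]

r1 → 1/5·r1
r2 → r2 − r1
r3 → r3 − 3·r1
r2 ↔ r3
r2 → 1/2·r2
r1 → r1 − 2·r2

[[1, 0, 2], [0, 1, -1], [0, 0, 0]]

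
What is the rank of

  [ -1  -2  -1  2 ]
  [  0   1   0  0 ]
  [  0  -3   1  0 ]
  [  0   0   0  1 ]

Multiply r1 by -1.
Add 3 times r2 to r3.
Add 2 times r4 to r1.
Subtract r3 from r1.
Subtract 2 times r2 from r1.
The reduced form has 4 nonzero rows.

rank = 4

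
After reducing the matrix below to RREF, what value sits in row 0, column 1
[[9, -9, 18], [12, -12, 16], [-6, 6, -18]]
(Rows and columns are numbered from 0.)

-1

ρ1 := 1/9·ρ1
ρ2 := ρ2 − 12·ρ1
ρ3 := ρ3 + 6·ρ1
ρ2 := -1/8·ρ2
ρ3 := ρ3 + 6·ρ2
ρ1 := ρ1 − 2·ρ2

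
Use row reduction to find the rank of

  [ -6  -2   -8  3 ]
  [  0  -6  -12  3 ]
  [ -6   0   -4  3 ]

rank = 3

R1 → -1/6·R1
R3 → R3 + 6·R1
R2 → -1/6·R2
R3 → R3 − 2·R2
R2 → R2 + 1/2·R3
R1 → R1 + 1/2·R3
R1 → R1 − 1/3·R2
The reduced form has 3 nonzero rows.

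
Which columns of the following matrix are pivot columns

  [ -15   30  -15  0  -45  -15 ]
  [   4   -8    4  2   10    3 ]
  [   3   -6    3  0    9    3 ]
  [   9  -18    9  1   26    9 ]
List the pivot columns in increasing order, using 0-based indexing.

r1 := -1/15·r1
  [ 1   -2  1  0   3  1 ]
  [ 4   -8  4  2  10  3 ]
  [ 3   -6  3  0   9  3 ]
  [ 9  -18  9  1  26  9 ]
r2 := r2 − 4·r1
  [ 1   -2  1  0   3   1 ]
  [ 0    0  0  2  -2  -1 ]
  [ 3   -6  3  0   9   3 ]
  [ 9  -18  9  1  26   9 ]
r3 := r3 − 3·r1
  [ 1   -2  1  0   3   1 ]
  [ 0    0  0  2  -2  -1 ]
  [ 0    0  0  0   0   0 ]
  [ 9  -18  9  1  26   9 ]
r4 := r4 − 9·r1
  [ 1  -2  1  0   3   1 ]
  [ 0   0  0  2  -2  -1 ]
  [ 0   0  0  0   0   0 ]
  [ 0   0  0  1  -1   0 ]
r2 := 1/2·r2
  [ 1  -2  1  0   3     1 ]
  [ 0   0  0  1  -1  -1/2 ]
  [ 0   0  0  0   0     0 ]
  [ 0   0  0  1  -1     0 ]
r4 := r4 − r2
  [ 1  -2  1  0   3     1 ]
  [ 0   0  0  1  -1  -1/2 ]
  [ 0   0  0  0   0     0 ]
  [ 0   0  0  0   0   1/2 ]
r3 <=> r4
  [ 1  -2  1  0   3     1 ]
  [ 0   0  0  1  -1  -1/2 ]
  [ 0   0  0  0   0   1/2 ]
  [ 0   0  0  0   0     0 ]
r3 := 2·r3
  [ 1  -2  1  0   3     1 ]
  [ 0   0  0  1  -1  -1/2 ]
  [ 0   0  0  0   0     1 ]
  [ 0   0  0  0   0     0 ]
r2 := r2 + 1/2·r3
  [ 1  -2  1  0   3  1 ]
  [ 0   0  0  1  -1  0 ]
  [ 0   0  0  0   0  1 ]
  [ 0   0  0  0   0  0 ]
r1 := r1 − r3
  [ 1  -2  1  0   3  0 ]
  [ 0   0  0  1  -1  0 ]
  [ 0   0  0  0   0  1 ]
  [ 0   0  0  0   0  0 ]
Pivot columns are the columns containing a leading 1.

0, 3, 5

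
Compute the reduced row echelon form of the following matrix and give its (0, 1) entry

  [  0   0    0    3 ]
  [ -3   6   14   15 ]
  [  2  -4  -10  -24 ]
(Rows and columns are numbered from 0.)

-2

Swap R1 and R2.
  [ -3   6   14   15 ]
  [  0   0    0    3 ]
  [  2  -4  -10  -24 ]
Multiply R1 by -1/3.
  [ 1  -2  -14/3   -5 ]
  [ 0   0      0    3 ]
  [ 2  -4    -10  -24 ]
Subtract 2 times R1 from R3.
  [ 1  -2  -14/3   -5 ]
  [ 0   0      0    3 ]
  [ 0   0   -2/3  -14 ]
Swap R2 and R3.
  [ 1  -2  -14/3   -5 ]
  [ 0   0   -2/3  -14 ]
  [ 0   0      0    3 ]
Multiply R2 by -3/2.
  [ 1  -2  -14/3  -5 ]
  [ 0   0      1  21 ]
  [ 0   0      0   3 ]
Multiply R3 by 1/3.
  [ 1  -2  -14/3  -5 ]
  [ 0   0      1  21 ]
  [ 0   0      0   1 ]
Subtract 21 times R3 from R2.
  [ 1  -2  -14/3  -5 ]
  [ 0   0      1   0 ]
  [ 0   0      0   1 ]
Add 5 times R3 to R1.
  [ 1  -2  -14/3  0 ]
  [ 0   0      1  0 ]
  [ 0   0      0  1 ]
Add 14/3 times R2 to R1.
  [ 1  -2  0  0 ]
  [ 0   0  1  0 ]
  [ 0   0  0  1 ]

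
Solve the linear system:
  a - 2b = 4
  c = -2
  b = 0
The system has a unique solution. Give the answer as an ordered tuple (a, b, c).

Form the augmented matrix and row-reduce:
  [ 1  -2  0  |   4 ]
  [ 0   0  1  |  -2 ]
  [ 0   1  0  |   0 ]
Swap R2 and R3.
  [ 1  -2  0  |   4 ]
  [ 0   1  0  |   0 ]
  [ 0   0  1  |  -2 ]
Add 2 times R2 to R1.
  [ 1  0  0  |   4 ]
  [ 0  1  0  |   0 ]
  [ 0  0  1  |  -2 ]
Reading off the last column: a = 4, b = 0, c = -2.

(4, 0, -2)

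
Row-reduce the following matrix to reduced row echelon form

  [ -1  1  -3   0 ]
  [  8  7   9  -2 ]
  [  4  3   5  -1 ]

R1 ← -1·R1
  [ 1  -1  3   0 ]
  [ 8   7  9  -2 ]
  [ 4   3  5  -1 ]
R2 ← R2 − 8·R1
  [ 1  -1    3   0 ]
  [ 0  15  -15  -2 ]
  [ 4   3    5  -1 ]
R3 ← R3 − 4·R1
  [ 1  -1    3   0 ]
  [ 0  15  -15  -2 ]
  [ 0   7   -7  -1 ]
R2 ← 1/15·R2
  [ 1  -1   3      0 ]
  [ 0   1  -1  -2/15 ]
  [ 0   7  -7     -1 ]
R3 ← R3 − 7·R2
  [ 1  -1   3      0 ]
  [ 0   1  -1  -2/15 ]
  [ 0   0   0  -1/15 ]
R3 ← -15·R3
  [ 1  -1   3      0 ]
  [ 0   1  -1  -2/15 ]
  [ 0   0   0      1 ]
R2 ← R2 + 2/15·R3
  [ 1  -1   3  0 ]
  [ 0   1  -1  0 ]
  [ 0   0   0  1 ]
R1 ← R1 + R2
  [ 1  0   2  0 ]
  [ 0  1  -1  0 ]
  [ 0  0   0  1 ]

[[1, 0, 2, 0], [0, 1, -1, 0], [0, 0, 0, 1]]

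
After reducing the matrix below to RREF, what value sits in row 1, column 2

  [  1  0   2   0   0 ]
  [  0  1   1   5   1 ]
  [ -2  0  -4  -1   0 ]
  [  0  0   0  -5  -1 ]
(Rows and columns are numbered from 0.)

R3 → R3 + 2·R1
  [ 1  0  2   0   0 ]
  [ 0  1  1   5   1 ]
  [ 0  0  0  -1   0 ]
  [ 0  0  0  -5  -1 ]
R3 → -1·R3
  [ 1  0  2   0   0 ]
  [ 0  1  1   5   1 ]
  [ 0  0  0   1   0 ]
  [ 0  0  0  -5  -1 ]
R4 → R4 + 5·R3
  [ 1  0  2  0   0 ]
  [ 0  1  1  5   1 ]
  [ 0  0  0  1   0 ]
  [ 0  0  0  0  -1 ]
R4 → -1·R4
  [ 1  0  2  0  0 ]
  [ 0  1  1  5  1 ]
  [ 0  0  0  1  0 ]
  [ 0  0  0  0  1 ]
R2 → R2 − R4
  [ 1  0  2  0  0 ]
  [ 0  1  1  5  0 ]
  [ 0  0  0  1  0 ]
  [ 0  0  0  0  1 ]
R2 → R2 − 5·R3
  [ 1  0  2  0  0 ]
  [ 0  1  1  0  0 ]
  [ 0  0  0  1  0 ]
  [ 0  0  0  0  1 ]

1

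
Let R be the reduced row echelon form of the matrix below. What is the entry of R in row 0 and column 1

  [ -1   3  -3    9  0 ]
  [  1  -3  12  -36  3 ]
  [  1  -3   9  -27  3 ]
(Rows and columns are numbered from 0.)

-3

R1 -> -1·R1
  [ 1  -3   3   -9  0 ]
  [ 1  -3  12  -36  3 ]
  [ 1  -3   9  -27  3 ]
R2 -> R2 − R1
  [ 1  -3  3   -9  0 ]
  [ 0   0  9  -27  3 ]
  [ 1  -3  9  -27  3 ]
R3 -> R3 − R1
  [ 1  -3  3   -9  0 ]
  [ 0   0  9  -27  3 ]
  [ 0   0  6  -18  3 ]
R2 -> 1/9·R2
  [ 1  -3  3   -9    0 ]
  [ 0   0  1   -3  1/3 ]
  [ 0   0  6  -18    3 ]
R3 -> R3 − 6·R2
  [ 1  -3  3  -9    0 ]
  [ 0   0  1  -3  1/3 ]
  [ 0   0  0   0    1 ]
R2 -> R2 − 1/3·R3
  [ 1  -3  3  -9  0 ]
  [ 0   0  1  -3  0 ]
  [ 0   0  0   0  1 ]
R1 -> R1 − 3·R2
  [ 1  -3  0   0  0 ]
  [ 0   0  1  -3  0 ]
  [ 0   0  0   0  1 ]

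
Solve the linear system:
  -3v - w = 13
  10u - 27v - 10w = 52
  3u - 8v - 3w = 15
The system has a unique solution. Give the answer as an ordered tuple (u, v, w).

Form the augmented matrix and row-reduce:
  [  0   -3   -1  |  13 ]
  [ 10  -27  -10  |  52 ]
  [  3   -8   -3  |  15 ]
R1 <-> R2
  [ 10  -27  -10  |  52 ]
  [  0   -3   -1  |  13 ]
  [  3   -8   -3  |  15 ]
R1 := 1/10·R1
  [ 1  -27/10  -1  |  26/5 ]
  [ 0      -3  -1  |    13 ]
  [ 3      -8  -3  |    15 ]
R3 := R3 − 3·R1
  [ 1  -27/10  -1  |  26/5 ]
  [ 0      -3  -1  |    13 ]
  [ 0    1/10   0  |  -3/5 ]
R2 := -1/3·R2
  [ 1  -27/10   -1  |   26/5 ]
  [ 0       1  1/3  |  -13/3 ]
  [ 0    1/10    0  |   -3/5 ]
R3 := R3 − 1/10·R2
  [ 1  -27/10     -1  |   26/5 ]
  [ 0       1    1/3  |  -13/3 ]
  [ 0       0  -1/30  |   -1/6 ]
R3 := -30·R3
  [ 1  -27/10   -1  |   26/5 ]
  [ 0       1  1/3  |  -13/3 ]
  [ 0       0    1  |      5 ]
R2 := R2 − 1/3·R3
  [ 1  -27/10  -1  |  26/5 ]
  [ 0       1   0  |    -6 ]
  [ 0       0   1  |     5 ]
R1 := R1 + R3
  [ 1  -27/10  0  |  51/5 ]
  [ 0       1  0  |    -6 ]
  [ 0       0  1  |     5 ]
R1 := R1 + 27/10·R2
  [ 1  0  0  |  -6 ]
  [ 0  1  0  |  -6 ]
  [ 0  0  1  |   5 ]
Reading off the last column: u = -6, v = -6, w = 5.

(-6, -6, 5)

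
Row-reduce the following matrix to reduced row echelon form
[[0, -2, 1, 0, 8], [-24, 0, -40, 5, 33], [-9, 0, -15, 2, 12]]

[[1, 0, 5/3, 0, -2], [0, 1, -1/2, 0, -4], [0, 0, 0, 1, -3]]

r1 <=> r2
  [ -24   0  -40  5  33 ]
  [   0  -2    1  0   8 ]
  [  -9   0  -15  2  12 ]
r1 ← -1/24·r1
  [  1   0  5/3  -5/24  -11/8 ]
  [  0  -2    1      0      8 ]
  [ -9   0  -15      2     12 ]
r3 ← r3 + 9·r1
  [ 1   0  5/3  -5/24  -11/8 ]
  [ 0  -2    1      0      8 ]
  [ 0   0    0    1/8   -3/8 ]
r2 ← -1/2·r2
  [ 1  0   5/3  -5/24  -11/8 ]
  [ 0  1  -1/2      0     -4 ]
  [ 0  0     0    1/8   -3/8 ]
r3 ← 8·r3
  [ 1  0   5/3  -5/24  -11/8 ]
  [ 0  1  -1/2      0     -4 ]
  [ 0  0     0      1     -3 ]
r1 ← r1 + 5/24·r3
  [ 1  0   5/3  0  -2 ]
  [ 0  1  -1/2  0  -4 ]
  [ 0  0     0  1  -3 ]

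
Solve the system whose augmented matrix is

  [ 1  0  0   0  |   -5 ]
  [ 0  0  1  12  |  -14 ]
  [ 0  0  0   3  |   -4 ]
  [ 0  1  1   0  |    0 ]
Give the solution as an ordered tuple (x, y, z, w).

Swap ρ2 and ρ4.
  [ 1  0  0   0  |   -5 ]
  [ 0  1  1   0  |    0 ]
  [ 0  0  0   3  |   -4 ]
  [ 0  0  1  12  |  -14 ]
Swap ρ3 and ρ4.
  [ 1  0  0   0  |   -5 ]
  [ 0  1  1   0  |    0 ]
  [ 0  0  1  12  |  -14 ]
  [ 0  0  0   3  |   -4 ]
Multiply ρ4 by 1/3.
  [ 1  0  0   0  |    -5 ]
  [ 0  1  1   0  |     0 ]
  [ 0  0  1  12  |   -14 ]
  [ 0  0  0   1  |  -4/3 ]
Subtract 12 times ρ4 from ρ3.
  [ 1  0  0  0  |    -5 ]
  [ 0  1  1  0  |     0 ]
  [ 0  0  1  0  |     2 ]
  [ 0  0  0  1  |  -4/3 ]
Subtract ρ3 from ρ2.
  [ 1  0  0  0  |    -5 ]
  [ 0  1  0  0  |    -2 ]
  [ 0  0  1  0  |     2 ]
  [ 0  0  0  1  |  -4/3 ]
Reading off the last column: x = -5, y = -2, z = 2, w = -4/3.

(-5, -2, 2, -4/3)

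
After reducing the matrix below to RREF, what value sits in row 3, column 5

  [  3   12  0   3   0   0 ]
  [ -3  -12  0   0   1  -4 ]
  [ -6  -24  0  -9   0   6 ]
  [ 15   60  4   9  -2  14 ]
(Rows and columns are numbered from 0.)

2

R1 ← 1/3·R1
  [  1    4  0   1   0   0 ]
  [ -3  -12  0   0   1  -4 ]
  [ -6  -24  0  -9   0   6 ]
  [ 15   60  4   9  -2  14 ]
R2 ← R2 + 3·R1
  [  1    4  0   1   0   0 ]
  [  0    0  0   3   1  -4 ]
  [ -6  -24  0  -9   0   6 ]
  [ 15   60  4   9  -2  14 ]
R3 ← R3 + 6·R1
  [  1   4  0   1   0   0 ]
  [  0   0  0   3   1  -4 ]
  [  0   0  0  -3   0   6 ]
  [ 15  60  4   9  -2  14 ]
R4 ← R4 − 15·R1
  [ 1  4  0   1   0   0 ]
  [ 0  0  0   3   1  -4 ]
  [ 0  0  0  -3   0   6 ]
  [ 0  0  4  -6  -2  14 ]
R2 ↔ R4
  [ 1  4  0   1   0   0 ]
  [ 0  0  4  -6  -2  14 ]
  [ 0  0  0  -3   0   6 ]
  [ 0  0  0   3   1  -4 ]
R2 ← 1/4·R2
  [ 1  4  0     1     0    0 ]
  [ 0  0  1  -3/2  -1/2  7/2 ]
  [ 0  0  0    -3     0    6 ]
  [ 0  0  0     3     1   -4 ]
R3 ← -1/3·R3
  [ 1  4  0     1     0    0 ]
  [ 0  0  1  -3/2  -1/2  7/2 ]
  [ 0  0  0     1     0   -2 ]
  [ 0  0  0     3     1   -4 ]
R4 ← R4 − 3·R3
  [ 1  4  0     1     0    0 ]
  [ 0  0  1  -3/2  -1/2  7/2 ]
  [ 0  0  0     1     0   -2 ]
  [ 0  0  0     0     1    2 ]
R2 ← R2 + 1/2·R4
  [ 1  4  0     1  0    0 ]
  [ 0  0  1  -3/2  0  9/2 ]
  [ 0  0  0     1  0   -2 ]
  [ 0  0  0     0  1    2 ]
R2 ← R2 + 3/2·R3
  [ 1  4  0  1  0    0 ]
  [ 0  0  1  0  0  3/2 ]
  [ 0  0  0  1  0   -2 ]
  [ 0  0  0  0  1    2 ]
R1 ← R1 − R3
  [ 1  4  0  0  0    2 ]
  [ 0  0  1  0  0  3/2 ]
  [ 0  0  0  1  0   -2 ]
  [ 0  0  0  0  1    2 ]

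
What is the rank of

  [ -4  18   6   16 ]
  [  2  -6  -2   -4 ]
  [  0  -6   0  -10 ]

r1 := -1/4·r1
r2 := r2 − 2·r1
r2 := 1/3·r2
r3 := r3 + 6·r2
r3 := 1/2·r3
r2 := r2 − 1/3·r3
r1 := r1 + 3/2·r3
r1 := r1 + 9/2·r2
The reduced form has 3 nonzero rows.

rank = 3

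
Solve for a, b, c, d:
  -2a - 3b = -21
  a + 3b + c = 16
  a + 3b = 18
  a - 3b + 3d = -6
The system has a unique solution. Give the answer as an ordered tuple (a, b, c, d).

(3, 5, -2, 2)

Form the augmented matrix and row-reduce:
  [ -2  -3  0  0  |  -21 ]
  [  1   3  1  0  |   16 ]
  [  1   3  0  0  |   18 ]
  [  1  -3  0  3  |   -6 ]
ρ1 → -1/2·ρ1
  [ 1  3/2  0  0  |  21/2 ]
  [ 1    3  1  0  |    16 ]
  [ 1    3  0  0  |    18 ]
  [ 1   -3  0  3  |    -6 ]
ρ2 → ρ2 − ρ1
  [ 1  3/2  0  0  |  21/2 ]
  [ 0  3/2  1  0  |  11/2 ]
  [ 1    3  0  0  |    18 ]
  [ 1   -3  0  3  |    -6 ]
ρ3 → ρ3 − ρ1
  [ 1  3/2  0  0  |  21/2 ]
  [ 0  3/2  1  0  |  11/2 ]
  [ 0  3/2  0  0  |  15/2 ]
  [ 1   -3  0  3  |    -6 ]
ρ4 → ρ4 − ρ1
  [ 1   3/2  0  0  |   21/2 ]
  [ 0   3/2  1  0  |   11/2 ]
  [ 0   3/2  0  0  |   15/2 ]
  [ 0  -9/2  0  3  |  -33/2 ]
ρ2 → 2/3·ρ2
  [ 1   3/2    0  0  |   21/2 ]
  [ 0     1  2/3  0  |   11/3 ]
  [ 0   3/2    0  0  |   15/2 ]
  [ 0  -9/2    0  3  |  -33/2 ]
ρ3 → ρ3 − 3/2·ρ2
  [ 1   3/2    0  0  |   21/2 ]
  [ 0     1  2/3  0  |   11/3 ]
  [ 0     0   -1  0  |      2 ]
  [ 0  -9/2    0  3  |  -33/2 ]
ρ4 → ρ4 + 9/2·ρ2
  [ 1  3/2    0  0  |  21/2 ]
  [ 0    1  2/3  0  |  11/3 ]
  [ 0    0   -1  0  |     2 ]
  [ 0    0    3  3  |     0 ]
ρ3 → -1·ρ3
  [ 1  3/2    0  0  |  21/2 ]
  [ 0    1  2/3  0  |  11/3 ]
  [ 0    0    1  0  |    -2 ]
  [ 0    0    3  3  |     0 ]
ρ4 → ρ4 − 3·ρ3
  [ 1  3/2    0  0  |  21/2 ]
  [ 0    1  2/3  0  |  11/3 ]
  [ 0    0    1  0  |    -2 ]
  [ 0    0    0  3  |     6 ]
ρ4 → 1/3·ρ4
  [ 1  3/2    0  0  |  21/2 ]
  [ 0    1  2/3  0  |  11/3 ]
  [ 0    0    1  0  |    -2 ]
  [ 0    0    0  1  |     2 ]
ρ2 → ρ2 − 2/3·ρ3
  [ 1  3/2  0  0  |  21/2 ]
  [ 0    1  0  0  |     5 ]
  [ 0    0  1  0  |    -2 ]
  [ 0    0  0  1  |     2 ]
ρ1 → ρ1 − 3/2·ρ2
  [ 1  0  0  0  |   3 ]
  [ 0  1  0  0  |   5 ]
  [ 0  0  1  0  |  -2 ]
  [ 0  0  0  1  |   2 ]
Reading off the last column: a = 3, b = 5, c = -2, d = 2.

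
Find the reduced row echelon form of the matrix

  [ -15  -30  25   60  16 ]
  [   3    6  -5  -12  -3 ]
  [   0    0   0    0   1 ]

r1 := -1/15·r1
r2 := r2 − 3·r1
r2 := 5·r2
r3 := r3 − r2
r1 := r1 + 16/15·r2

[[1, 2, -5/3, -4, 0], [0, 0, 0, 0, 1], [0, 0, 0, 0, 0]]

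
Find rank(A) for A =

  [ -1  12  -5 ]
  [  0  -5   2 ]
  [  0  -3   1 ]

rank = 3

Multiply R1 by -1.
  [ 1  -12  5 ]
  [ 0   -5  2 ]
  [ 0   -3  1 ]
Multiply R2 by -1/5.
  [ 1  -12     5 ]
  [ 0    1  -2/5 ]
  [ 0   -3     1 ]
Add 3 times R2 to R3.
  [ 1  -12     5 ]
  [ 0    1  -2/5 ]
  [ 0    0  -1/5 ]
Multiply R3 by -5.
  [ 1  -12     5 ]
  [ 0    1  -2/5 ]
  [ 0    0     1 ]
Add 2/5 times R3 to R2.
  [ 1  -12  5 ]
  [ 0    1  0 ]
  [ 0    0  1 ]
Subtract 5 times R3 from R1.
  [ 1  -12  0 ]
  [ 0    1  0 ]
  [ 0    0  1 ]
Add 12 times R2 to R1.
  [ 1  0  0 ]
  [ 0  1  0 ]
  [ 0  0  1 ]
The reduced form has 3 nonzero rows.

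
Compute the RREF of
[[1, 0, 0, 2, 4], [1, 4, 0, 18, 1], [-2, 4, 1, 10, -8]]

Subtract r1 from r2.
  [  1  0  0   2   4 ]
  [  0  4  0  16  -3 ]
  [ -2  4  1  10  -8 ]
Add 2 times r1 to r3.
  [ 1  0  0   2   4 ]
  [ 0  4  0  16  -3 ]
  [ 0  4  1  14   0 ]
Multiply r2 by 1/4.
  [ 1  0  0   2     4 ]
  [ 0  1  0   4  -3/4 ]
  [ 0  4  1  14     0 ]
Subtract 4 times r2 from r3.
  [ 1  0  0   2     4 ]
  [ 0  1  0   4  -3/4 ]
  [ 0  0  1  -2     3 ]

[[1, 0, 0, 2, 4], [0, 1, 0, 4, -3/4], [0, 0, 1, -2, 3]]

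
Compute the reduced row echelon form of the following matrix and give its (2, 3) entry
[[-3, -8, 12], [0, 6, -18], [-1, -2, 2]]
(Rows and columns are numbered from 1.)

-3

ρ1 ← -1/3·ρ1
  [  1  8/3   -4 ]
  [  0    6  -18 ]
  [ -1   -2    2 ]
ρ3 ← ρ3 + ρ1
  [ 1  8/3   -4 ]
  [ 0    6  -18 ]
  [ 0  2/3   -2 ]
ρ2 ← 1/6·ρ2
  [ 1  8/3  -4 ]
  [ 0    1  -3 ]
  [ 0  2/3  -2 ]
ρ3 ← ρ3 − 2/3·ρ2
  [ 1  8/3  -4 ]
  [ 0    1  -3 ]
  [ 0    0   0 ]
ρ1 ← ρ1 − 8/3·ρ2
  [ 1  0   4 ]
  [ 0  1  -3 ]
  [ 0  0   0 ]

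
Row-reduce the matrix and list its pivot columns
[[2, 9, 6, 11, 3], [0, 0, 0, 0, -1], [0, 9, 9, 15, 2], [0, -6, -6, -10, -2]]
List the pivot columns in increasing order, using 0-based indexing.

Multiply R1 by 1/2.
  [ 1  9/2   3  11/2  3/2 ]
  [ 0    0   0     0   -1 ]
  [ 0    9   9    15    2 ]
  [ 0   -6  -6   -10   -2 ]
Swap R2 and R3.
  [ 1  9/2   3  11/2  3/2 ]
  [ 0    9   9    15    2 ]
  [ 0    0   0     0   -1 ]
  [ 0   -6  -6   -10   -2 ]
Multiply R2 by 1/9.
  [ 1  9/2   3  11/2  3/2 ]
  [ 0    1   1   5/3  2/9 ]
  [ 0    0   0     0   -1 ]
  [ 0   -6  -6   -10   -2 ]
Add 6 times R2 to R4.
  [ 1  9/2  3  11/2   3/2 ]
  [ 0    1  1   5/3   2/9 ]
  [ 0    0  0     0    -1 ]
  [ 0    0  0     0  -2/3 ]
Multiply R3 by -1.
  [ 1  9/2  3  11/2   3/2 ]
  [ 0    1  1   5/3   2/9 ]
  [ 0    0  0     0     1 ]
  [ 0    0  0     0  -2/3 ]
Add 2/3 times R3 to R4.
  [ 1  9/2  3  11/2  3/2 ]
  [ 0    1  1   5/3  2/9 ]
  [ 0    0  0     0    1 ]
  [ 0    0  0     0    0 ]
Subtract 2/9 times R3 from R2.
  [ 1  9/2  3  11/2  3/2 ]
  [ 0    1  1   5/3    0 ]
  [ 0    0  0     0    1 ]
  [ 0    0  0     0    0 ]
Subtract 3/2 times R3 from R1.
  [ 1  9/2  3  11/2  0 ]
  [ 0    1  1   5/3  0 ]
  [ 0    0  0     0  1 ]
  [ 0    0  0     0  0 ]
Subtract 9/2 times R2 from R1.
  [ 1  0  -3/2   -2  0 ]
  [ 0  1     1  5/3  0 ]
  [ 0  0     0    0  1 ]
  [ 0  0     0    0  0 ]
Pivot columns are the columns containing a leading 1.

0, 1, 4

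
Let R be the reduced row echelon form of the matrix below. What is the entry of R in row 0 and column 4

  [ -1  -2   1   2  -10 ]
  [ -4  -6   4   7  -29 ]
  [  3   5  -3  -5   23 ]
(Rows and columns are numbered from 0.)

Multiply R1 by -1.
  [  1   2  -1  -2   10 ]
  [ -4  -6   4   7  -29 ]
  [  3   5  -3  -5   23 ]
Add 4 times R1 to R2.
  [ 1  2  -1  -2  10 ]
  [ 0  2   0  -1  11 ]
  [ 3  5  -3  -5  23 ]
Subtract 3 times R1 from R3.
  [ 1   2  -1  -2  10 ]
  [ 0   2   0  -1  11 ]
  [ 0  -1   0   1  -7 ]
Multiply R2 by 1/2.
  [ 1   2  -1    -2    10 ]
  [ 0   1   0  -1/2  11/2 ]
  [ 0  -1   0     1    -7 ]
Add R2 to R3.
  [ 1  2  -1    -2    10 ]
  [ 0  1   0  -1/2  11/2 ]
  [ 0  0   0   1/2  -3/2 ]
Multiply R3 by 2.
  [ 1  2  -1    -2    10 ]
  [ 0  1   0  -1/2  11/2 ]
  [ 0  0   0     1    -3 ]
Add 1/2 times R3 to R2.
  [ 1  2  -1  -2  10 ]
  [ 0  1   0   0   4 ]
  [ 0  0   0   1  -3 ]
Add 2 times R3 to R1.
  [ 1  2  -1  0   4 ]
  [ 0  1   0  0   4 ]
  [ 0  0   0  1  -3 ]
Subtract 2 times R2 from R1.
  [ 1  0  -1  0  -4 ]
  [ 0  1   0  0   4 ]
  [ 0  0   0  1  -3 ]

-4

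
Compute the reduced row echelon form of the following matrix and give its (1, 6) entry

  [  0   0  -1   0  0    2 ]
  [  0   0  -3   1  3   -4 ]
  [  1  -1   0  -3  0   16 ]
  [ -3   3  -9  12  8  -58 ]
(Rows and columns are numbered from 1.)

R1 ↔ R3
  [  1  -1   0  -3  0   16 ]
  [  0   0  -3   1  3   -4 ]
  [  0   0  -1   0  0    2 ]
  [ -3   3  -9  12  8  -58 ]
R4 ← R4 + 3·R1
  [ 1  -1   0  -3  0   16 ]
  [ 0   0  -3   1  3   -4 ]
  [ 0   0  -1   0  0    2 ]
  [ 0   0  -9   3  8  -10 ]
R2 ← -1/3·R2
  [ 1  -1   0    -3   0   16 ]
  [ 0   0   1  -1/3  -1  4/3 ]
  [ 0   0  -1     0   0    2 ]
  [ 0   0  -9     3   8  -10 ]
R3 ← R3 + R2
  [ 1  -1   0    -3   0    16 ]
  [ 0   0   1  -1/3  -1   4/3 ]
  [ 0   0   0  -1/3  -1  10/3 ]
  [ 0   0  -9     3   8   -10 ]
R4 ← R4 + 9·R2
  [ 1  -1  0    -3   0    16 ]
  [ 0   0  1  -1/3  -1   4/3 ]
  [ 0   0  0  -1/3  -1  10/3 ]
  [ 0   0  0     0  -1     2 ]
R3 ← -3·R3
  [ 1  -1  0    -3   0   16 ]
  [ 0   0  1  -1/3  -1  4/3 ]
  [ 0   0  0     1   3  -10 ]
  [ 0   0  0     0  -1    2 ]
R4 ← -1·R4
  [ 1  -1  0    -3   0   16 ]
  [ 0   0  1  -1/3  -1  4/3 ]
  [ 0   0  0     1   3  -10 ]
  [ 0   0  0     0   1   -2 ]
R3 ← R3 − 3·R4
  [ 1  -1  0    -3   0   16 ]
  [ 0   0  1  -1/3  -1  4/3 ]
  [ 0   0  0     1   0   -4 ]
  [ 0   0  0     0   1   -2 ]
R2 ← R2 + R4
  [ 1  -1  0    -3  0    16 ]
  [ 0   0  1  -1/3  0  -2/3 ]
  [ 0   0  0     1  0    -4 ]
  [ 0   0  0     0  1    -2 ]
R2 ← R2 + 1/3·R3
  [ 1  -1  0  -3  0  16 ]
  [ 0   0  1   0  0  -2 ]
  [ 0   0  0   1  0  -4 ]
  [ 0   0  0   0  1  -2 ]
R1 ← R1 + 3·R3
  [ 1  -1  0  0  0   4 ]
  [ 0   0  1  0  0  -2 ]
  [ 0   0  0  1  0  -4 ]
  [ 0   0  0  0  1  -2 ]

4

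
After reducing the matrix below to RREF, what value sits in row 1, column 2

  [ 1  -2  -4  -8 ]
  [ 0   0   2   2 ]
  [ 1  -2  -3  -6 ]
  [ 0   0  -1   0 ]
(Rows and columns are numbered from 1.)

R3 → R3 − R1
  [ 1  -2  -4  -8 ]
  [ 0   0   2   2 ]
  [ 0   0   1   2 ]
  [ 0   0  -1   0 ]
R2 → 1/2·R2
  [ 1  -2  -4  -8 ]
  [ 0   0   1   1 ]
  [ 0   0   1   2 ]
  [ 0   0  -1   0 ]
R3 → R3 − R2
  [ 1  -2  -4  -8 ]
  [ 0   0   1   1 ]
  [ 0   0   0   1 ]
  [ 0   0  -1   0 ]
R4 → R4 + R2
  [ 1  -2  -4  -8 ]
  [ 0   0   1   1 ]
  [ 0   0   0   1 ]
  [ 0   0   0   1 ]
R4 → R4 − R3
  [ 1  -2  -4  -8 ]
  [ 0   0   1   1 ]
  [ 0   0   0   1 ]
  [ 0   0   0   0 ]
R2 → R2 − R3
  [ 1  -2  -4  -8 ]
  [ 0   0   1   0 ]
  [ 0   0   0   1 ]
  [ 0   0   0   0 ]
R1 → R1 + 8·R3
  [ 1  -2  -4  0 ]
  [ 0   0   1  0 ]
  [ 0   0   0  1 ]
  [ 0   0   0  0 ]
R1 → R1 + 4·R2
  [ 1  -2  0  0 ]
  [ 0   0  1  0 ]
  [ 0   0  0  1 ]
  [ 0   0  0  0 ]

-2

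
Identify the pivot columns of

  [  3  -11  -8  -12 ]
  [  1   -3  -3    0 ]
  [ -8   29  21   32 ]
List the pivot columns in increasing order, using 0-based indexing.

0, 1, 2

ρ1 -> 1/3·ρ1
  [  1  -11/3  -8/3  -4 ]
  [  1     -3    -3   0 ]
  [ -8     29    21  32 ]
ρ2 -> ρ2 − ρ1
  [  1  -11/3  -8/3  -4 ]
  [  0    2/3  -1/3   4 ]
  [ -8     29    21  32 ]
ρ3 -> ρ3 + 8·ρ1
  [ 1  -11/3  -8/3  -4 ]
  [ 0    2/3  -1/3   4 ]
  [ 0   -1/3  -1/3   0 ]
ρ2 -> 3/2·ρ2
  [ 1  -11/3  -8/3  -4 ]
  [ 0      1  -1/2   6 ]
  [ 0   -1/3  -1/3   0 ]
ρ3 -> ρ3 + 1/3·ρ2
  [ 1  -11/3  -8/3  -4 ]
  [ 0      1  -1/2   6 ]
  [ 0      0  -1/2   2 ]
ρ3 -> -2·ρ3
  [ 1  -11/3  -8/3  -4 ]
  [ 0      1  -1/2   6 ]
  [ 0      0     1  -4 ]
ρ2 -> ρ2 + 1/2·ρ3
  [ 1  -11/3  -8/3  -4 ]
  [ 0      1     0   4 ]
  [ 0      0     1  -4 ]
ρ1 -> ρ1 + 8/3·ρ3
  [ 1  -11/3  0  -44/3 ]
  [ 0      1  0      4 ]
  [ 0      0  1     -4 ]
ρ1 -> ρ1 + 11/3·ρ2
  [ 1  0  0   0 ]
  [ 0  1  0   4 ]
  [ 0  0  1  -4 ]
Pivot columns are the columns containing a leading 1.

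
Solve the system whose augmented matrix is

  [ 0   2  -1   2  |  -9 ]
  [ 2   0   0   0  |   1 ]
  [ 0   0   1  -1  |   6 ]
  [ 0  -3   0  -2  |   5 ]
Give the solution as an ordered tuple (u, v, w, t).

R1 ↔ R2
  [ 2   0   0   0  |   1 ]
  [ 0   2  -1   2  |  -9 ]
  [ 0   0   1  -1  |   6 ]
  [ 0  -3   0  -2  |   5 ]
R1 -> 1/2·R1
  [ 1   0   0   0  |  1/2 ]
  [ 0   2  -1   2  |   -9 ]
  [ 0   0   1  -1  |    6 ]
  [ 0  -3   0  -2  |    5 ]
R2 -> 1/2·R2
  [ 1   0     0   0  |   1/2 ]
  [ 0   1  -1/2   1  |  -9/2 ]
  [ 0   0     1  -1  |     6 ]
  [ 0  -3     0  -2  |     5 ]
R4 -> R4 + 3·R2
  [ 1  0     0   0  |    1/2 ]
  [ 0  1  -1/2   1  |   -9/2 ]
  [ 0  0     1  -1  |      6 ]
  [ 0  0  -3/2   1  |  -17/2 ]
R4 -> R4 + 3/2·R3
  [ 1  0     0     0  |   1/2 ]
  [ 0  1  -1/2     1  |  -9/2 ]
  [ 0  0     1    -1  |     6 ]
  [ 0  0     0  -1/2  |   1/2 ]
R4 -> -2·R4
  [ 1  0     0   0  |   1/2 ]
  [ 0  1  -1/2   1  |  -9/2 ]
  [ 0  0     1  -1  |     6 ]
  [ 0  0     0   1  |    -1 ]
R3 -> R3 + R4
  [ 1  0     0  0  |   1/2 ]
  [ 0  1  -1/2  1  |  -9/2 ]
  [ 0  0     1  0  |     5 ]
  [ 0  0     0  1  |    -1 ]
R2 -> R2 − R4
  [ 1  0     0  0  |   1/2 ]
  [ 0  1  -1/2  0  |  -7/2 ]
  [ 0  0     1  0  |     5 ]
  [ 0  0     0  1  |    -1 ]
R2 -> R2 + 1/2·R3
  [ 1  0  0  0  |  1/2 ]
  [ 0  1  0  0  |   -1 ]
  [ 0  0  1  0  |    5 ]
  [ 0  0  0  1  |   -1 ]
Reading off the last column: u = 1/2, v = -1, w = 5, t = -1.

(1/2, -1, 5, -1)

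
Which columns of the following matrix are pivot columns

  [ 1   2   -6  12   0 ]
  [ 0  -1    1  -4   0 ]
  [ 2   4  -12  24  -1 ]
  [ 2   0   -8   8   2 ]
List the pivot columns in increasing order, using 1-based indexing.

Subtract 2 times R1 from R3.
  [ 1   2  -6  12   0 ]
  [ 0  -1   1  -4   0 ]
  [ 0   0   0   0  -1 ]
  [ 2   0  -8   8   2 ]
Subtract 2 times R1 from R4.
  [ 1   2  -6   12   0 ]
  [ 0  -1   1   -4   0 ]
  [ 0   0   0    0  -1 ]
  [ 0  -4   4  -16   2 ]
Multiply R2 by -1.
  [ 1   2  -6   12   0 ]
  [ 0   1  -1    4   0 ]
  [ 0   0   0    0  -1 ]
  [ 0  -4   4  -16   2 ]
Add 4 times R2 to R4.
  [ 1  2  -6  12   0 ]
  [ 0  1  -1   4   0 ]
  [ 0  0   0   0  -1 ]
  [ 0  0   0   0   2 ]
Multiply R3 by -1.
  [ 1  2  -6  12  0 ]
  [ 0  1  -1   4  0 ]
  [ 0  0   0   0  1 ]
  [ 0  0   0   0  2 ]
Subtract 2 times R3 from R4.
  [ 1  2  -6  12  0 ]
  [ 0  1  -1   4  0 ]
  [ 0  0   0   0  1 ]
  [ 0  0   0   0  0 ]
Subtract 2 times R2 from R1.
  [ 1  0  -4  4  0 ]
  [ 0  1  -1  4  0 ]
  [ 0  0   0  0  1 ]
  [ 0  0   0  0  0 ]
Pivot columns are the columns containing a leading 1.

1, 2, 5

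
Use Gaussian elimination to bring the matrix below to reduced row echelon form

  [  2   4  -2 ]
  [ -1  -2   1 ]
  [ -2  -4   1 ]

ρ1 ← 1/2·ρ1
  [  1   2  -1 ]
  [ -1  -2   1 ]
  [ -2  -4   1 ]
ρ2 ← ρ2 + ρ1
  [  1   2  -1 ]
  [  0   0   0 ]
  [ -2  -4   1 ]
ρ3 ← ρ3 + 2·ρ1
  [ 1  2  -1 ]
  [ 0  0   0 ]
  [ 0  0  -1 ]
ρ2 ↔ ρ3
  [ 1  2  -1 ]
  [ 0  0  -1 ]
  [ 0  0   0 ]
ρ2 ← -1·ρ2
  [ 1  2  -1 ]
  [ 0  0   1 ]
  [ 0  0   0 ]
ρ1 ← ρ1 + ρ2
  [ 1  2  0 ]
  [ 0  0  1 ]
  [ 0  0  0 ]

[[1, 2, 0], [0, 0, 1], [0, 0, 0]]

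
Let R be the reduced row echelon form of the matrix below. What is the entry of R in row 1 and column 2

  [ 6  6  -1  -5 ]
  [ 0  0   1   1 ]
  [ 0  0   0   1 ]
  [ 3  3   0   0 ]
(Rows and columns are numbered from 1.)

1

ρ1 ← 1/6·ρ1
  [ 1  1  -1/6  -5/6 ]
  [ 0  0     1     1 ]
  [ 0  0     0     1 ]
  [ 3  3     0     0 ]
ρ4 ← ρ4 − 3·ρ1
  [ 1  1  -1/6  -5/6 ]
  [ 0  0     1     1 ]
  [ 0  0     0     1 ]
  [ 0  0   1/2   5/2 ]
ρ4 ← ρ4 − 1/2·ρ2
  [ 1  1  -1/6  -5/6 ]
  [ 0  0     1     1 ]
  [ 0  0     0     1 ]
  [ 0  0     0     2 ]
ρ4 ← ρ4 − 2·ρ3
  [ 1  1  -1/6  -5/6 ]
  [ 0  0     1     1 ]
  [ 0  0     0     1 ]
  [ 0  0     0     0 ]
ρ2 ← ρ2 − ρ3
  [ 1  1  -1/6  -5/6 ]
  [ 0  0     1     0 ]
  [ 0  0     0     1 ]
  [ 0  0     0     0 ]
ρ1 ← ρ1 + 5/6·ρ3
  [ 1  1  -1/6  0 ]
  [ 0  0     1  0 ]
  [ 0  0     0  1 ]
  [ 0  0     0  0 ]
ρ1 ← ρ1 + 1/6·ρ2
  [ 1  1  0  0 ]
  [ 0  0  1  0 ]
  [ 0  0  0  1 ]
  [ 0  0  0  0 ]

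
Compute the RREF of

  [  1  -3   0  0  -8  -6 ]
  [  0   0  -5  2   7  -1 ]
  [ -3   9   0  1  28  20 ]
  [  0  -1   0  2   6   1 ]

R3 → R3 + 3·R1
  [ 1  -3   0  0  -8  -6 ]
  [ 0   0  -5  2   7  -1 ]
  [ 0   0   0  1   4   2 ]
  [ 0  -1   0  2   6   1 ]
R2 ↔ R4
  [ 1  -3   0  0  -8  -6 ]
  [ 0  -1   0  2   6   1 ]
  [ 0   0   0  1   4   2 ]
  [ 0   0  -5  2   7  -1 ]
R2 → -1·R2
  [ 1  -3   0   0  -8  -6 ]
  [ 0   1   0  -2  -6  -1 ]
  [ 0   0   0   1   4   2 ]
  [ 0   0  -5   2   7  -1 ]
R3 ↔ R4
  [ 1  -3   0   0  -8  -6 ]
  [ 0   1   0  -2  -6  -1 ]
  [ 0   0  -5   2   7  -1 ]
  [ 0   0   0   1   4   2 ]
R3 → -1/5·R3
  [ 1  -3  0     0    -8   -6 ]
  [ 0   1  0    -2    -6   -1 ]
  [ 0   0  1  -2/5  -7/5  1/5 ]
  [ 0   0  0     1     4    2 ]
R3 → R3 + 2/5·R4
  [ 1  -3  0   0   -8  -6 ]
  [ 0   1  0  -2   -6  -1 ]
  [ 0   0  1   0  1/5   1 ]
  [ 0   0  0   1    4   2 ]
R2 → R2 + 2·R4
  [ 1  -3  0  0   -8  -6 ]
  [ 0   1  0  0    2   3 ]
  [ 0   0  1  0  1/5   1 ]
  [ 0   0  0  1    4   2 ]
R1 → R1 + 3·R2
  [ 1  0  0  0   -2  3 ]
  [ 0  1  0  0    2  3 ]
  [ 0  0  1  0  1/5  1 ]
  [ 0  0  0  1    4  2 ]

[[1, 0, 0, 0, -2, 3], [0, 1, 0, 0, 2, 3], [0, 0, 1, 0, 1/5, 1], [0, 0, 0, 1, 4, 2]]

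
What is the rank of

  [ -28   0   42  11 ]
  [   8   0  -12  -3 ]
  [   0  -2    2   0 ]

rank = 3

Multiply r1 by -1/28.
  [ 1   0  -3/2  -11/28 ]
  [ 8   0   -12      -3 ]
  [ 0  -2     2       0 ]
Subtract 8 times r1 from r2.
  [ 1   0  -3/2  -11/28 ]
  [ 0   0     0     1/7 ]
  [ 0  -2     2       0 ]
Swap r2 and r3.
  [ 1   0  -3/2  -11/28 ]
  [ 0  -2     2       0 ]
  [ 0   0     0     1/7 ]
Multiply r2 by -1/2.
  [ 1  0  -3/2  -11/28 ]
  [ 0  1    -1       0 ]
  [ 0  0     0     1/7 ]
Multiply r3 by 7.
  [ 1  0  -3/2  -11/28 ]
  [ 0  1    -1       0 ]
  [ 0  0     0       1 ]
Add 11/28 times r3 to r1.
  [ 1  0  -3/2  0 ]
  [ 0  1    -1  0 ]
  [ 0  0     0  1 ]
The reduced form has 3 nonzero rows.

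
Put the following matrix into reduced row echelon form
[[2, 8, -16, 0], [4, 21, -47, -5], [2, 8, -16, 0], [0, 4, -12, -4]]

R1 ← 1/2·R1
  [ 1   4   -8   0 ]
  [ 4  21  -47  -5 ]
  [ 2   8  -16   0 ]
  [ 0   4  -12  -4 ]
R2 ← R2 − 4·R1
  [ 1  4   -8   0 ]
  [ 0  5  -15  -5 ]
  [ 2  8  -16   0 ]
  [ 0  4  -12  -4 ]
R3 ← R3 − 2·R1
  [ 1  4   -8   0 ]
  [ 0  5  -15  -5 ]
  [ 0  0    0   0 ]
  [ 0  4  -12  -4 ]
R2 ← 1/5·R2
  [ 1  4   -8   0 ]
  [ 0  1   -3  -1 ]
  [ 0  0    0   0 ]
  [ 0  4  -12  -4 ]
R4 ← R4 − 4·R2
  [ 1  4  -8   0 ]
  [ 0  1  -3  -1 ]
  [ 0  0   0   0 ]
  [ 0  0   0   0 ]
R1 ← R1 − 4·R2
  [ 1  0   4   4 ]
  [ 0  1  -3  -1 ]
  [ 0  0   0   0 ]
  [ 0  0   0   0 ]

[[1, 0, 4, 4], [0, 1, -3, -1], [0, 0, 0, 0], [0, 0, 0, 0]]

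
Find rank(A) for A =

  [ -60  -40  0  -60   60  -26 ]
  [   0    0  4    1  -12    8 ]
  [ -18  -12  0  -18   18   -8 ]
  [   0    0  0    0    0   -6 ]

rank = 3

r1 := -1/60·r1
r3 := r3 + 18·r1
r2 := 1/4·r2
r3 := -5·r3
r4 := r4 + 6·r3
r2 := r2 − 2·r3
r1 := r1 − 13/30·r3
The reduced form has 3 nonzero rows.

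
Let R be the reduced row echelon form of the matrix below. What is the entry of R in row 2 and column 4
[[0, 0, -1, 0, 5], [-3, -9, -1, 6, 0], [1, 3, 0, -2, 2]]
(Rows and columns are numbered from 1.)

r1 ↔ r2
  [ -3  -9  -1   6  0 ]
  [  0   0  -1   0  5 ]
  [  1   3   0  -2  2 ]
r1 := -1/3·r1
  [ 1  3  1/3  -2  0 ]
  [ 0  0   -1   0  5 ]
  [ 1  3    0  -2  2 ]
r3 := r3 − r1
  [ 1  3   1/3  -2  0 ]
  [ 0  0    -1   0  5 ]
  [ 0  0  -1/3   0  2 ]
r2 := -1·r2
  [ 1  3   1/3  -2   0 ]
  [ 0  0     1   0  -5 ]
  [ 0  0  -1/3   0   2 ]
r3 := r3 + 1/3·r2
  [ 1  3  1/3  -2    0 ]
  [ 0  0    1   0   -5 ]
  [ 0  0    0   0  1/3 ]
r3 := 3·r3
  [ 1  3  1/3  -2   0 ]
  [ 0  0    1   0  -5 ]
  [ 0  0    0   0   1 ]
r2 := r2 + 5·r3
  [ 1  3  1/3  -2  0 ]
  [ 0  0    1   0  0 ]
  [ 0  0    0   0  1 ]
r1 := r1 − 1/3·r2
  [ 1  3  0  -2  0 ]
  [ 0  0  1   0  0 ]
  [ 0  0  0   0  1 ]

0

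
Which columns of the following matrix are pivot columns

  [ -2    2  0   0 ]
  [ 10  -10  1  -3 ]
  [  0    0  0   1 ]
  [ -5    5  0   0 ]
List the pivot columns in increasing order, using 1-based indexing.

ρ1 := -1/2·ρ1
  [  1   -1  0   0 ]
  [ 10  -10  1  -3 ]
  [  0    0  0   1 ]
  [ -5    5  0   0 ]
ρ2 := ρ2 − 10·ρ1
  [  1  -1  0   0 ]
  [  0   0  1  -3 ]
  [  0   0  0   1 ]
  [ -5   5  0   0 ]
ρ4 := ρ4 + 5·ρ1
  [ 1  -1  0   0 ]
  [ 0   0  1  -3 ]
  [ 0   0  0   1 ]
  [ 0   0  0   0 ]
ρ2 := ρ2 + 3·ρ3
  [ 1  -1  0  0 ]
  [ 0   0  1  0 ]
  [ 0   0  0  1 ]
  [ 0   0  0  0 ]
Pivot columns are the columns containing a leading 1.

1, 3, 4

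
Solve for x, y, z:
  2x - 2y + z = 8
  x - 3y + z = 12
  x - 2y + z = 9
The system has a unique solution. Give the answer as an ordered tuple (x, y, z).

(-1, -3, 4)

Form the augmented matrix and row-reduce:
  [ 2  -2  1  |   8 ]
  [ 1  -3  1  |  12 ]
  [ 1  -2  1  |   9 ]
ρ1 → 1/2·ρ1
  [ 1  -1  1/2  |   4 ]
  [ 1  -3    1  |  12 ]
  [ 1  -2    1  |   9 ]
ρ2 → ρ2 − ρ1
  [ 1  -1  1/2  |  4 ]
  [ 0  -2  1/2  |  8 ]
  [ 1  -2    1  |  9 ]
ρ3 → ρ3 − ρ1
  [ 1  -1  1/2  |  4 ]
  [ 0  -2  1/2  |  8 ]
  [ 0  -1  1/2  |  5 ]
ρ2 → -1/2·ρ2
  [ 1  -1   1/2  |   4 ]
  [ 0   1  -1/4  |  -4 ]
  [ 0  -1   1/2  |   5 ]
ρ3 → ρ3 + ρ2
  [ 1  -1   1/2  |   4 ]
  [ 0   1  -1/4  |  -4 ]
  [ 0   0   1/4  |   1 ]
ρ3 → 4·ρ3
  [ 1  -1   1/2  |   4 ]
  [ 0   1  -1/4  |  -4 ]
  [ 0   0     1  |   4 ]
ρ2 → ρ2 + 1/4·ρ3
  [ 1  -1  1/2  |   4 ]
  [ 0   1    0  |  -3 ]
  [ 0   0    1  |   4 ]
ρ1 → ρ1 − 1/2·ρ3
  [ 1  -1  0  |   2 ]
  [ 0   1  0  |  -3 ]
  [ 0   0  1  |   4 ]
ρ1 → ρ1 + ρ2
  [ 1  0  0  |  -1 ]
  [ 0  1  0  |  -3 ]
  [ 0  0  1  |   4 ]
Reading off the last column: x = -1, y = -3, z = 4.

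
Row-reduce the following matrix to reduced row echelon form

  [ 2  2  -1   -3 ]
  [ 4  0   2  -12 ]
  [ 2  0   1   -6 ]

R1 → 1/2·R1
  [ 1  1  -1/2  -3/2 ]
  [ 4  0     2   -12 ]
  [ 2  0     1    -6 ]
R2 → R2 − 4·R1
  [ 1   1  -1/2  -3/2 ]
  [ 0  -4     4    -6 ]
  [ 2   0     1    -6 ]
R3 → R3 − 2·R1
  [ 1   1  -1/2  -3/2 ]
  [ 0  -4     4    -6 ]
  [ 0  -2     2    -3 ]
R2 → -1/4·R2
  [ 1   1  -1/2  -3/2 ]
  [ 0   1    -1   3/2 ]
  [ 0  -2     2    -3 ]
R3 → R3 + 2·R2
  [ 1  1  -1/2  -3/2 ]
  [ 0  1    -1   3/2 ]
  [ 0  0     0     0 ]
R1 → R1 − R2
  [ 1  0  1/2   -3 ]
  [ 0  1   -1  3/2 ]
  [ 0  0    0    0 ]

[[1, 0, 1/2, -3], [0, 1, -1, 3/2], [0, 0, 0, 0]]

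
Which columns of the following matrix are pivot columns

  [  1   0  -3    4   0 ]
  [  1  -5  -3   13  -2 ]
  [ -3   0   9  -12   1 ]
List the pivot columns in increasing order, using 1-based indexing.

1, 2, 5

R2 → R2 − R1
  [  1   0  -3    4   0 ]
  [  0  -5   0    9  -2 ]
  [ -3   0   9  -12   1 ]
R3 → R3 + 3·R1
  [ 1   0  -3  4   0 ]
  [ 0  -5   0  9  -2 ]
  [ 0   0   0  0   1 ]
R2 → -1/5·R2
  [ 1  0  -3     4    0 ]
  [ 0  1   0  -9/5  2/5 ]
  [ 0  0   0     0    1 ]
R2 → R2 − 2/5·R3
  [ 1  0  -3     4  0 ]
  [ 0  1   0  -9/5  0 ]
  [ 0  0   0     0  1 ]
Pivot columns are the columns containing a leading 1.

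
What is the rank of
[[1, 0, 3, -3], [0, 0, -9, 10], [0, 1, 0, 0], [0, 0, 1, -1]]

r2 <-> r3
  [ 1  0   3  -3 ]
  [ 0  1   0   0 ]
  [ 0  0  -9  10 ]
  [ 0  0   1  -1 ]
r3 -> -1/9·r3
  [ 1  0  3     -3 ]
  [ 0  1  0      0 ]
  [ 0  0  1  -10/9 ]
  [ 0  0  1     -1 ]
r4 -> r4 − r3
  [ 1  0  3     -3 ]
  [ 0  1  0      0 ]
  [ 0  0  1  -10/9 ]
  [ 0  0  0    1/9 ]
r4 -> 9·r4
  [ 1  0  3     -3 ]
  [ 0  1  0      0 ]
  [ 0  0  1  -10/9 ]
  [ 0  0  0      1 ]
r3 -> r3 + 10/9·r4
  [ 1  0  3  -3 ]
  [ 0  1  0   0 ]
  [ 0  0  1   0 ]
  [ 0  0  0   1 ]
r1 -> r1 + 3·r4
  [ 1  0  3  0 ]
  [ 0  1  0  0 ]
  [ 0  0  1  0 ]
  [ 0  0  0  1 ]
r1 -> r1 − 3·r3
  [ 1  0  0  0 ]
  [ 0  1  0  0 ]
  [ 0  0  1  0 ]
  [ 0  0  0  1 ]
The reduced form has 4 nonzero rows.

rank = 4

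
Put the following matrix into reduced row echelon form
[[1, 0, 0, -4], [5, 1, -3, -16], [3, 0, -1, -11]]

R2 := R2 − 5·R1
R3 := R3 − 3·R1
R3 := -1·R3
R2 := R2 + 3·R3

[[1, 0, 0, -4], [0, 1, 0, 1], [0, 0, 1, -1]]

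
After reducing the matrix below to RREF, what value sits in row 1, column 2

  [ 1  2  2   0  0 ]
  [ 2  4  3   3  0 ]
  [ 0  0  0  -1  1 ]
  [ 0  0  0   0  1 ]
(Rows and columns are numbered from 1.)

2

R2 → R2 − 2·R1
  [ 1  2   2   0  0 ]
  [ 0  0  -1   3  0 ]
  [ 0  0   0  -1  1 ]
  [ 0  0   0   0  1 ]
R2 → -1·R2
  [ 1  2  2   0  0 ]
  [ 0  0  1  -3  0 ]
  [ 0  0  0  -1  1 ]
  [ 0  0  0   0  1 ]
R3 → -1·R3
  [ 1  2  2   0   0 ]
  [ 0  0  1  -3   0 ]
  [ 0  0  0   1  -1 ]
  [ 0  0  0   0   1 ]
R3 → R3 + R4
  [ 1  2  2   0  0 ]
  [ 0  0  1  -3  0 ]
  [ 0  0  0   1  0 ]
  [ 0  0  0   0  1 ]
R2 → R2 + 3·R3
  [ 1  2  2  0  0 ]
  [ 0  0  1  0  0 ]
  [ 0  0  0  1  0 ]
  [ 0  0  0  0  1 ]
R1 → R1 − 2·R2
  [ 1  2  0  0  0 ]
  [ 0  0  1  0  0 ]
  [ 0  0  0  1  0 ]
  [ 0  0  0  0  1 ]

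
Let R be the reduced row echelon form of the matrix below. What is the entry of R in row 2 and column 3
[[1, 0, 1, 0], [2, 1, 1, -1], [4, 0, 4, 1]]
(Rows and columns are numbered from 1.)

R2 ← R2 − 2·R1
  [ 1  0   1   0 ]
  [ 0  1  -1  -1 ]
  [ 4  0   4   1 ]
R3 ← R3 − 4·R1
  [ 1  0   1   0 ]
  [ 0  1  -1  -1 ]
  [ 0  0   0   1 ]
R2 ← R2 + R3
  [ 1  0   1  0 ]
  [ 0  1  -1  0 ]
  [ 0  0   0  1 ]

-1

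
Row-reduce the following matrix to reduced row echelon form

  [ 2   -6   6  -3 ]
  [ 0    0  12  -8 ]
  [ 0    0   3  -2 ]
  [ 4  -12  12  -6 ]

Multiply R1 by 1/2.
Subtract 4 times R1 from R4.
Multiply R2 by 1/12.
Subtract 3 times R2 from R3.
Subtract 3 times R2 from R1.

[[1, -3, 0, 1/2], [0, 0, 1, -2/3], [0, 0, 0, 0], [0, 0, 0, 0]]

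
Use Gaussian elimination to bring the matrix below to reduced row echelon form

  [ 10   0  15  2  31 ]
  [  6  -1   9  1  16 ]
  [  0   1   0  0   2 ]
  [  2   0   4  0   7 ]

r1 := 1/10·r1
r2 := r2 − 6·r1
r4 := r4 − 2·r1
r2 := -1·r2
r3 := r3 − r2
r3 <-> r4
r4 := -5·r4
r3 := r3 + 2/5·r4
r2 := r2 − 1/5·r4
r1 := r1 − 1/5·r4
r1 := r1 − 3/2·r3

[[1, 0, 0, 0, -1/2], [0, 1, 0, 0, 2], [0, 0, 1, 0, 2], [0, 0, 0, 1, 3]]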